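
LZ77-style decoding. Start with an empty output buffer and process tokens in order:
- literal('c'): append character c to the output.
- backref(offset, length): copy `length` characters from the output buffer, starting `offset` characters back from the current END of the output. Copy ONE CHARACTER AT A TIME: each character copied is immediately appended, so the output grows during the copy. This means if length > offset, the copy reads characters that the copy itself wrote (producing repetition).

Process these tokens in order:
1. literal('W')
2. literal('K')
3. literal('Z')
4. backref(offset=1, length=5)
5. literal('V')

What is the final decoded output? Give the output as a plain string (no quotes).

Token 1: literal('W'). Output: "W"
Token 2: literal('K'). Output: "WK"
Token 3: literal('Z'). Output: "WKZ"
Token 4: backref(off=1, len=5) (overlapping!). Copied 'ZZZZZ' from pos 2. Output: "WKZZZZZZ"
Token 5: literal('V'). Output: "WKZZZZZZV"

Answer: WKZZZZZZV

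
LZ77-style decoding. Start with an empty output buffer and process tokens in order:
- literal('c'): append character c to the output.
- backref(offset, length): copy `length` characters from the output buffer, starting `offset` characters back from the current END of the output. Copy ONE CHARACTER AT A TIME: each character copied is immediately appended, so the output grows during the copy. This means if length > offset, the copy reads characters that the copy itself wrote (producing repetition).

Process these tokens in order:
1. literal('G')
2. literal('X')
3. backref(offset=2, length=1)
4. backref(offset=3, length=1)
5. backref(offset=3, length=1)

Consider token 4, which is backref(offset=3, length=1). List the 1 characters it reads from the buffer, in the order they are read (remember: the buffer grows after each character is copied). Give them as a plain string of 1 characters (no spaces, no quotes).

Token 1: literal('G'). Output: "G"
Token 2: literal('X'). Output: "GX"
Token 3: backref(off=2, len=1). Copied 'G' from pos 0. Output: "GXG"
Token 4: backref(off=3, len=1). Buffer before: "GXG" (len 3)
  byte 1: read out[0]='G', append. Buffer now: "GXGG"

Answer: G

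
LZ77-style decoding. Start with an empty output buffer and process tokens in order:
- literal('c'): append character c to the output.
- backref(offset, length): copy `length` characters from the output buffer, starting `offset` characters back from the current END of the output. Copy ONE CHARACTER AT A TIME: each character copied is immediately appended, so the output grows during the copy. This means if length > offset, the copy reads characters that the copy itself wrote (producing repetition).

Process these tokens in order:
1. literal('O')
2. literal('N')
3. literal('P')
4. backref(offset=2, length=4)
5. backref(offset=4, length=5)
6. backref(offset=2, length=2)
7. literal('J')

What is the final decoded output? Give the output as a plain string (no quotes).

Answer: ONPNPNPNPNPNPNJ

Derivation:
Token 1: literal('O'). Output: "O"
Token 2: literal('N'). Output: "ON"
Token 3: literal('P'). Output: "ONP"
Token 4: backref(off=2, len=4) (overlapping!). Copied 'NPNP' from pos 1. Output: "ONPNPNP"
Token 5: backref(off=4, len=5) (overlapping!). Copied 'NPNPN' from pos 3. Output: "ONPNPNPNPNPN"
Token 6: backref(off=2, len=2). Copied 'PN' from pos 10. Output: "ONPNPNPNPNPNPN"
Token 7: literal('J'). Output: "ONPNPNPNPNPNPNJ"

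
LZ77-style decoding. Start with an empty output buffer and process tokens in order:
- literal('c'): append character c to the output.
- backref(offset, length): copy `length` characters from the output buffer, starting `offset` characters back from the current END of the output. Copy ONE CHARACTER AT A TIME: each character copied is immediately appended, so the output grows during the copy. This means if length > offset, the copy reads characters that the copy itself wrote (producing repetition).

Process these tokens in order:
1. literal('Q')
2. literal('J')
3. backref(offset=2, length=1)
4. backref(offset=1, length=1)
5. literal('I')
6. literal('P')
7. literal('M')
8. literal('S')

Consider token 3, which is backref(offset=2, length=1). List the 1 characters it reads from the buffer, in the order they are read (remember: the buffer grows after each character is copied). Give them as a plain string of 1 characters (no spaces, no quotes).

Token 1: literal('Q'). Output: "Q"
Token 2: literal('J'). Output: "QJ"
Token 3: backref(off=2, len=1). Buffer before: "QJ" (len 2)
  byte 1: read out[0]='Q', append. Buffer now: "QJQ"

Answer: Q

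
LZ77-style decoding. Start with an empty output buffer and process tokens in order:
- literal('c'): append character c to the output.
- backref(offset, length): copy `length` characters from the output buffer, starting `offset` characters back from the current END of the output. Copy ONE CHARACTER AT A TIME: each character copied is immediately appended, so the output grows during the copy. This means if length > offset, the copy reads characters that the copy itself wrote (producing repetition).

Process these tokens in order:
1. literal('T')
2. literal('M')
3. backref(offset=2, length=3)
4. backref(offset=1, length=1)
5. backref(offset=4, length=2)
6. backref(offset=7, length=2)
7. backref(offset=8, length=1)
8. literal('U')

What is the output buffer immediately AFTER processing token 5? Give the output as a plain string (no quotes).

Token 1: literal('T'). Output: "T"
Token 2: literal('M'). Output: "TM"
Token 3: backref(off=2, len=3) (overlapping!). Copied 'TMT' from pos 0. Output: "TMTMT"
Token 4: backref(off=1, len=1). Copied 'T' from pos 4. Output: "TMTMTT"
Token 5: backref(off=4, len=2). Copied 'TM' from pos 2. Output: "TMTMTTTM"

Answer: TMTMTTTM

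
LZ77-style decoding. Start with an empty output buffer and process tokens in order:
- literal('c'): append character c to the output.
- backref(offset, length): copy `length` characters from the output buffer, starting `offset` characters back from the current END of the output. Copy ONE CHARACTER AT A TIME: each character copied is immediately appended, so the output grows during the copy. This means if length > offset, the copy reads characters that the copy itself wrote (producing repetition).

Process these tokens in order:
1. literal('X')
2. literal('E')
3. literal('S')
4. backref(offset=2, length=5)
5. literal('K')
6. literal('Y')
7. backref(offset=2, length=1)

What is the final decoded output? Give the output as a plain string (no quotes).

Token 1: literal('X'). Output: "X"
Token 2: literal('E'). Output: "XE"
Token 3: literal('S'). Output: "XES"
Token 4: backref(off=2, len=5) (overlapping!). Copied 'ESESE' from pos 1. Output: "XESESESE"
Token 5: literal('K'). Output: "XESESESEK"
Token 6: literal('Y'). Output: "XESESESEKY"
Token 7: backref(off=2, len=1). Copied 'K' from pos 8. Output: "XESESESEKYK"

Answer: XESESESEKYK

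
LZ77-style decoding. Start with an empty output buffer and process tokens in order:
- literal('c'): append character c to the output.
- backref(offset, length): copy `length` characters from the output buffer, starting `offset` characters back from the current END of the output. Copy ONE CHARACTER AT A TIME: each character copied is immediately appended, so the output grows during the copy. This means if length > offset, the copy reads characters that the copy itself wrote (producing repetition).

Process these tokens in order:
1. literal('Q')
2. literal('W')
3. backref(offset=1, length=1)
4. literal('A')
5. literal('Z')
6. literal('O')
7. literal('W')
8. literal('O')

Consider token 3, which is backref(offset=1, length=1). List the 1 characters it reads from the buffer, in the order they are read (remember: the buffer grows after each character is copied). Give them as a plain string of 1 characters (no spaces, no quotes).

Token 1: literal('Q'). Output: "Q"
Token 2: literal('W'). Output: "QW"
Token 3: backref(off=1, len=1). Buffer before: "QW" (len 2)
  byte 1: read out[1]='W', append. Buffer now: "QWW"

Answer: W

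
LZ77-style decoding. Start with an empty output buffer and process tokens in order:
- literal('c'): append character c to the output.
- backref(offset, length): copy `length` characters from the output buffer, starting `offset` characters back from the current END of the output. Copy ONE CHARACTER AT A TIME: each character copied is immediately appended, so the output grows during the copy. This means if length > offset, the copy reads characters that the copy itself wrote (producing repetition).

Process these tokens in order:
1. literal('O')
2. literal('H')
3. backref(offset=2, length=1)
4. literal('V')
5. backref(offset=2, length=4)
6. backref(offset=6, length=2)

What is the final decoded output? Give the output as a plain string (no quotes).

Token 1: literal('O'). Output: "O"
Token 2: literal('H'). Output: "OH"
Token 3: backref(off=2, len=1). Copied 'O' from pos 0. Output: "OHO"
Token 4: literal('V'). Output: "OHOV"
Token 5: backref(off=2, len=4) (overlapping!). Copied 'OVOV' from pos 2. Output: "OHOVOVOV"
Token 6: backref(off=6, len=2). Copied 'OV' from pos 2. Output: "OHOVOVOVOV"

Answer: OHOVOVOVOV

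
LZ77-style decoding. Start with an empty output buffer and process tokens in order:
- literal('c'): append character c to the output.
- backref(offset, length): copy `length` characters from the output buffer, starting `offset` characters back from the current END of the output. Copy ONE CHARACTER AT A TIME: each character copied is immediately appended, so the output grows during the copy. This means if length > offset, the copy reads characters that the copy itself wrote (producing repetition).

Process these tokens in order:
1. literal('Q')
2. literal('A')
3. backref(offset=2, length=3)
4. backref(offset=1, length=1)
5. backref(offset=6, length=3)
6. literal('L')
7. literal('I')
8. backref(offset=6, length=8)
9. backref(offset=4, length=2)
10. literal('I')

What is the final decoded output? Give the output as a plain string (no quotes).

Token 1: literal('Q'). Output: "Q"
Token 2: literal('A'). Output: "QA"
Token 3: backref(off=2, len=3) (overlapping!). Copied 'QAQ' from pos 0. Output: "QAQAQ"
Token 4: backref(off=1, len=1). Copied 'Q' from pos 4. Output: "QAQAQQ"
Token 5: backref(off=6, len=3). Copied 'QAQ' from pos 0. Output: "QAQAQQQAQ"
Token 6: literal('L'). Output: "QAQAQQQAQL"
Token 7: literal('I'). Output: "QAQAQQQAQLI"
Token 8: backref(off=6, len=8) (overlapping!). Copied 'QQAQLIQQ' from pos 5. Output: "QAQAQQQAQLIQQAQLIQQ"
Token 9: backref(off=4, len=2). Copied 'LI' from pos 15. Output: "QAQAQQQAQLIQQAQLIQQLI"
Token 10: literal('I'). Output: "QAQAQQQAQLIQQAQLIQQLII"

Answer: QAQAQQQAQLIQQAQLIQQLII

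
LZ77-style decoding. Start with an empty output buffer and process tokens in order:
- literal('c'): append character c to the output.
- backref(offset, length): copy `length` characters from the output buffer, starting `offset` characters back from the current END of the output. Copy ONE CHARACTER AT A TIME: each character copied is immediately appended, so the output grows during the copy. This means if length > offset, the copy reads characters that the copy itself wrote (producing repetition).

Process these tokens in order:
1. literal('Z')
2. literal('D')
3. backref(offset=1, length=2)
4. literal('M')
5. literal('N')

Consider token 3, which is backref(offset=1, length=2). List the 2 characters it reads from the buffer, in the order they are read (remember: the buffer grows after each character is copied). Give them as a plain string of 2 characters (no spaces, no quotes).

Token 1: literal('Z'). Output: "Z"
Token 2: literal('D'). Output: "ZD"
Token 3: backref(off=1, len=2). Buffer before: "ZD" (len 2)
  byte 1: read out[1]='D', append. Buffer now: "ZDD"
  byte 2: read out[2]='D', append. Buffer now: "ZDDD"

Answer: DD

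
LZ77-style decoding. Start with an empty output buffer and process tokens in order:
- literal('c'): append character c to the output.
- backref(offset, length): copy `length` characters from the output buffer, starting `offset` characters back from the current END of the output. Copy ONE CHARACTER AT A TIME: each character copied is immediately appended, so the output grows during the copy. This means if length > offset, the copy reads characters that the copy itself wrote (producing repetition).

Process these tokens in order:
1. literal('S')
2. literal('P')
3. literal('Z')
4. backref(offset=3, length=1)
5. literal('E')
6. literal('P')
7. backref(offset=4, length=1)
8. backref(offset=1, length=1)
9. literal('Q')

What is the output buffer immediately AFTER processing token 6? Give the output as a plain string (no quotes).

Token 1: literal('S'). Output: "S"
Token 2: literal('P'). Output: "SP"
Token 3: literal('Z'). Output: "SPZ"
Token 4: backref(off=3, len=1). Copied 'S' from pos 0. Output: "SPZS"
Token 5: literal('E'). Output: "SPZSE"
Token 6: literal('P'). Output: "SPZSEP"

Answer: SPZSEP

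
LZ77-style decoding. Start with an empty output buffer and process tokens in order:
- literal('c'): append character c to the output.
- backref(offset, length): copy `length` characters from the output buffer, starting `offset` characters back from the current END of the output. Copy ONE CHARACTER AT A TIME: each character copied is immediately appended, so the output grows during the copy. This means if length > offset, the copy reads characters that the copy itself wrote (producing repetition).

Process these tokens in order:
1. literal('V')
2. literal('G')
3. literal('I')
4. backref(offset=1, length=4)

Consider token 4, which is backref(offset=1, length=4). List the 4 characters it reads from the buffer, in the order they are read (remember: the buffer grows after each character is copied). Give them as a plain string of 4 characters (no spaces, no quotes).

Answer: IIII

Derivation:
Token 1: literal('V'). Output: "V"
Token 2: literal('G'). Output: "VG"
Token 3: literal('I'). Output: "VGI"
Token 4: backref(off=1, len=4). Buffer before: "VGI" (len 3)
  byte 1: read out[2]='I', append. Buffer now: "VGII"
  byte 2: read out[3]='I', append. Buffer now: "VGIII"
  byte 3: read out[4]='I', append. Buffer now: "VGIIII"
  byte 4: read out[5]='I', append. Buffer now: "VGIIIII"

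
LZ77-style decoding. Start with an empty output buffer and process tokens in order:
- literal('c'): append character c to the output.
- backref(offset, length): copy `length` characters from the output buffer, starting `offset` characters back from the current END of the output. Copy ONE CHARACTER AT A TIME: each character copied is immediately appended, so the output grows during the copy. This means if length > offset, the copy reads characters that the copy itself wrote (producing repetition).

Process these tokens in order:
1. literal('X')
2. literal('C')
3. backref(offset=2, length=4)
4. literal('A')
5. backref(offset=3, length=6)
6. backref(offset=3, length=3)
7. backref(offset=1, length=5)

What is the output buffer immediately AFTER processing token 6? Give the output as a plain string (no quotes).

Token 1: literal('X'). Output: "X"
Token 2: literal('C'). Output: "XC"
Token 3: backref(off=2, len=4) (overlapping!). Copied 'XCXC' from pos 0. Output: "XCXCXC"
Token 4: literal('A'). Output: "XCXCXCA"
Token 5: backref(off=3, len=6) (overlapping!). Copied 'XCAXCA' from pos 4. Output: "XCXCXCAXCAXCA"
Token 6: backref(off=3, len=3). Copied 'XCA' from pos 10. Output: "XCXCXCAXCAXCAXCA"

Answer: XCXCXCAXCAXCAXCA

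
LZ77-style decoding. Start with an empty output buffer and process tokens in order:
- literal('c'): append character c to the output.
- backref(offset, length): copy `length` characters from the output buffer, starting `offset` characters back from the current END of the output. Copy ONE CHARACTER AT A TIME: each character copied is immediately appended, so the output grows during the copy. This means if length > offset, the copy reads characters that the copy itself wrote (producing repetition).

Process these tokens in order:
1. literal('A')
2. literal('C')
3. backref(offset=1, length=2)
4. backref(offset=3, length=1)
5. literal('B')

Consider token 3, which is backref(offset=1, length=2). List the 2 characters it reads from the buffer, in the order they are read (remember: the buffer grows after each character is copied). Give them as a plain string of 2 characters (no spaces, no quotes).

Token 1: literal('A'). Output: "A"
Token 2: literal('C'). Output: "AC"
Token 3: backref(off=1, len=2). Buffer before: "AC" (len 2)
  byte 1: read out[1]='C', append. Buffer now: "ACC"
  byte 2: read out[2]='C', append. Buffer now: "ACCC"

Answer: CC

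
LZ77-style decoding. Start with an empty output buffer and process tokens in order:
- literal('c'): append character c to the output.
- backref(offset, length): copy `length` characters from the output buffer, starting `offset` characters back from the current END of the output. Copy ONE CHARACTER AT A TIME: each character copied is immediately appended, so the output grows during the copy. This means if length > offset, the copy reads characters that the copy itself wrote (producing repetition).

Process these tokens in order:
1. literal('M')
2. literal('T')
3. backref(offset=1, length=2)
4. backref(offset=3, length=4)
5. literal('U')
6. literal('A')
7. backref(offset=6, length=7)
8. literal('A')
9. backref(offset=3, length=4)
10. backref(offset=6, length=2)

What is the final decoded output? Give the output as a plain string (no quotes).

Token 1: literal('M'). Output: "M"
Token 2: literal('T'). Output: "MT"
Token 3: backref(off=1, len=2) (overlapping!). Copied 'TT' from pos 1. Output: "MTTT"
Token 4: backref(off=3, len=4) (overlapping!). Copied 'TTTT' from pos 1. Output: "MTTTTTTT"
Token 5: literal('U'). Output: "MTTTTTTTU"
Token 6: literal('A'). Output: "MTTTTTTTUA"
Token 7: backref(off=6, len=7) (overlapping!). Copied 'TTTTUAT' from pos 4. Output: "MTTTTTTTUATTTTUAT"
Token 8: literal('A'). Output: "MTTTTTTTUATTTTUATA"
Token 9: backref(off=3, len=4) (overlapping!). Copied 'ATAA' from pos 15. Output: "MTTTTTTTUATTTTUATAATAA"
Token 10: backref(off=6, len=2). Copied 'TA' from pos 16. Output: "MTTTTTTTUATTTTUATAATAATA"

Answer: MTTTTTTTUATTTTUATAATAATA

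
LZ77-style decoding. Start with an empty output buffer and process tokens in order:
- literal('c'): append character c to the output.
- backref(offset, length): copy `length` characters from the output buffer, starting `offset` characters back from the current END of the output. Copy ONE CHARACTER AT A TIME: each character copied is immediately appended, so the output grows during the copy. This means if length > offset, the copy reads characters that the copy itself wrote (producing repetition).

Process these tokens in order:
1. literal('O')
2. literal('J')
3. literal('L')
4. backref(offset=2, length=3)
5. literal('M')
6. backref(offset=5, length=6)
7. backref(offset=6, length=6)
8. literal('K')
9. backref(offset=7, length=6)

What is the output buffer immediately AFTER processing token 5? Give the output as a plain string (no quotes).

Answer: OJLJLJM

Derivation:
Token 1: literal('O'). Output: "O"
Token 2: literal('J'). Output: "OJ"
Token 3: literal('L'). Output: "OJL"
Token 4: backref(off=2, len=3) (overlapping!). Copied 'JLJ' from pos 1. Output: "OJLJLJ"
Token 5: literal('M'). Output: "OJLJLJM"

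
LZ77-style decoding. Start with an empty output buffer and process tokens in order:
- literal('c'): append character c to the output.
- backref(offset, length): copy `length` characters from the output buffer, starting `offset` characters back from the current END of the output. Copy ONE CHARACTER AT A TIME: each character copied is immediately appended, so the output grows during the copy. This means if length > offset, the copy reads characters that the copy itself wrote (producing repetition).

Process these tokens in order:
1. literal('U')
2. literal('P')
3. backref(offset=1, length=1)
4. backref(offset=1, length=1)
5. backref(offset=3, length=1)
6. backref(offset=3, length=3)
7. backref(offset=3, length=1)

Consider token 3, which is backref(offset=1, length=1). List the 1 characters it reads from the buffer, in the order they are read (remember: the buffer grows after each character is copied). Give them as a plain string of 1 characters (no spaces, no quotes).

Token 1: literal('U'). Output: "U"
Token 2: literal('P'). Output: "UP"
Token 3: backref(off=1, len=1). Buffer before: "UP" (len 2)
  byte 1: read out[1]='P', append. Buffer now: "UPP"

Answer: P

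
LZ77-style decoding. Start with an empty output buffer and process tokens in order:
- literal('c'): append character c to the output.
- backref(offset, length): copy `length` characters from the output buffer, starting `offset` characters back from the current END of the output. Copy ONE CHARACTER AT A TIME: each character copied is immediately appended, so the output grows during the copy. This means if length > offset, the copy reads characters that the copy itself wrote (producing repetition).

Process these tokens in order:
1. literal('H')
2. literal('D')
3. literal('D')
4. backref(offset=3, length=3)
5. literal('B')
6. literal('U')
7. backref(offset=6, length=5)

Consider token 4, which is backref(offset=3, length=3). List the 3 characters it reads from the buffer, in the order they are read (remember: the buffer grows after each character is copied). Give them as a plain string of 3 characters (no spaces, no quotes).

Token 1: literal('H'). Output: "H"
Token 2: literal('D'). Output: "HD"
Token 3: literal('D'). Output: "HDD"
Token 4: backref(off=3, len=3). Buffer before: "HDD" (len 3)
  byte 1: read out[0]='H', append. Buffer now: "HDDH"
  byte 2: read out[1]='D', append. Buffer now: "HDDHD"
  byte 3: read out[2]='D', append. Buffer now: "HDDHDD"

Answer: HDD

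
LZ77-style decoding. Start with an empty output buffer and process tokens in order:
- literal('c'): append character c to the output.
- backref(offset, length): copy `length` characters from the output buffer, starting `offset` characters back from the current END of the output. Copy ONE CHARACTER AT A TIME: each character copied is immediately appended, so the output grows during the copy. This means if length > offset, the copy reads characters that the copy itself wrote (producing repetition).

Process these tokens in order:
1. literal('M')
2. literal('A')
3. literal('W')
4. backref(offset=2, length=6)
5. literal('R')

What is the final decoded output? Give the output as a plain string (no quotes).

Answer: MAWAWAWAWR

Derivation:
Token 1: literal('M'). Output: "M"
Token 2: literal('A'). Output: "MA"
Token 3: literal('W'). Output: "MAW"
Token 4: backref(off=2, len=6) (overlapping!). Copied 'AWAWAW' from pos 1. Output: "MAWAWAWAW"
Token 5: literal('R'). Output: "MAWAWAWAWR"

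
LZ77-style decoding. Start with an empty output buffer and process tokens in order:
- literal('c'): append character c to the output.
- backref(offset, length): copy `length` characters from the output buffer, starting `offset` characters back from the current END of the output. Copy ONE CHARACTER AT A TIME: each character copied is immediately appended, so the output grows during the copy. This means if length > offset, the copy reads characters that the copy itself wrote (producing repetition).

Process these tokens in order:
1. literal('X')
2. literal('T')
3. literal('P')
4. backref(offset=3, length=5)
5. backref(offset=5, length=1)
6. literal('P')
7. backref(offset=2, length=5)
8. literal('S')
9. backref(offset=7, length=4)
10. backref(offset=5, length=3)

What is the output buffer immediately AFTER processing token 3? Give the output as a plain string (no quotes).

Token 1: literal('X'). Output: "X"
Token 2: literal('T'). Output: "XT"
Token 3: literal('P'). Output: "XTP"

Answer: XTP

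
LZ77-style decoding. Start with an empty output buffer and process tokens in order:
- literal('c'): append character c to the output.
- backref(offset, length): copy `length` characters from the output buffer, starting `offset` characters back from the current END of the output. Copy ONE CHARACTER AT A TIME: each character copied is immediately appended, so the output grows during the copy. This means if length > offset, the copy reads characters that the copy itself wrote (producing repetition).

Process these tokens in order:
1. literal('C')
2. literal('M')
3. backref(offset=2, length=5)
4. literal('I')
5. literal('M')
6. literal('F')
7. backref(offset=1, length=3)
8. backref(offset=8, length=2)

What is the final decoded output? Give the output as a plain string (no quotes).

Token 1: literal('C'). Output: "C"
Token 2: literal('M'). Output: "CM"
Token 3: backref(off=2, len=5) (overlapping!). Copied 'CMCMC' from pos 0. Output: "CMCMCMC"
Token 4: literal('I'). Output: "CMCMCMCI"
Token 5: literal('M'). Output: "CMCMCMCIM"
Token 6: literal('F'). Output: "CMCMCMCIMF"
Token 7: backref(off=1, len=3) (overlapping!). Copied 'FFF' from pos 9. Output: "CMCMCMCIMFFFF"
Token 8: backref(off=8, len=2). Copied 'MC' from pos 5. Output: "CMCMCMCIMFFFFMC"

Answer: CMCMCMCIMFFFFMC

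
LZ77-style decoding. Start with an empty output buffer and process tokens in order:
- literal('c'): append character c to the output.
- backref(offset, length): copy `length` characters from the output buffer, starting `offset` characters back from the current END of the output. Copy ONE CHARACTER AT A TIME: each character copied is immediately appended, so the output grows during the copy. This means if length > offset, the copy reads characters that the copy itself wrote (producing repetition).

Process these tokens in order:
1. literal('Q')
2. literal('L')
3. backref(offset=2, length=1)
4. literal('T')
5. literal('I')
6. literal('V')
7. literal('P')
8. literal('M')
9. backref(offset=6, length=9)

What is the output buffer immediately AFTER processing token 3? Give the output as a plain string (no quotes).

Answer: QLQ

Derivation:
Token 1: literal('Q'). Output: "Q"
Token 2: literal('L'). Output: "QL"
Token 3: backref(off=2, len=1). Copied 'Q' from pos 0. Output: "QLQ"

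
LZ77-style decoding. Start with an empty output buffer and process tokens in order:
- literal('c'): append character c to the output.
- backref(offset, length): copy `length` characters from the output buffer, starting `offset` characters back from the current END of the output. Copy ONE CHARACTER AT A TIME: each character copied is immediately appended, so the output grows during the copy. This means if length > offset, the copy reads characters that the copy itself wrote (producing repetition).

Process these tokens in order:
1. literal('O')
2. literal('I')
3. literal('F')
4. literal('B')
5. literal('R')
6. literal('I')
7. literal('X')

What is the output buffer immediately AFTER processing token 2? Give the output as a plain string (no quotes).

Answer: OI

Derivation:
Token 1: literal('O'). Output: "O"
Token 2: literal('I'). Output: "OI"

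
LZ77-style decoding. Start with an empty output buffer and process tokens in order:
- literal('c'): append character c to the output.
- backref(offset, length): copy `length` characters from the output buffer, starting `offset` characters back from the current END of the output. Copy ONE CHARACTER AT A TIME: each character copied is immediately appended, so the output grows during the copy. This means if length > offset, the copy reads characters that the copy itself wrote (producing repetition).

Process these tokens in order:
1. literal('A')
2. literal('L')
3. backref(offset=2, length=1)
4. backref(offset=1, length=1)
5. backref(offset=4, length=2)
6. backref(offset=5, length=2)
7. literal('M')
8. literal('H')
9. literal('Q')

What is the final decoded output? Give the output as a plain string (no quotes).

Token 1: literal('A'). Output: "A"
Token 2: literal('L'). Output: "AL"
Token 3: backref(off=2, len=1). Copied 'A' from pos 0. Output: "ALA"
Token 4: backref(off=1, len=1). Copied 'A' from pos 2. Output: "ALAA"
Token 5: backref(off=4, len=2). Copied 'AL' from pos 0. Output: "ALAAAL"
Token 6: backref(off=5, len=2). Copied 'LA' from pos 1. Output: "ALAAALLA"
Token 7: literal('M'). Output: "ALAAALLAM"
Token 8: literal('H'). Output: "ALAAALLAMH"
Token 9: literal('Q'). Output: "ALAAALLAMHQ"

Answer: ALAAALLAMHQ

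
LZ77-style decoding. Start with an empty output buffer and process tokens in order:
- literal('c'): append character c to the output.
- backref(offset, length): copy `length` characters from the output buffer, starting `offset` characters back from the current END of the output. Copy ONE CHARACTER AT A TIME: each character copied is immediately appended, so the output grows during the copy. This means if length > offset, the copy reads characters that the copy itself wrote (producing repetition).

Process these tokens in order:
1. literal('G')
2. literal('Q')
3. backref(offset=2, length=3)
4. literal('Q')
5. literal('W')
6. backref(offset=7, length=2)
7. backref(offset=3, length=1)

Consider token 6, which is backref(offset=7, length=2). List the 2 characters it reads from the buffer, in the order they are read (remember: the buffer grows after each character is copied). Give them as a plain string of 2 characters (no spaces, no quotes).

Answer: GQ

Derivation:
Token 1: literal('G'). Output: "G"
Token 2: literal('Q'). Output: "GQ"
Token 3: backref(off=2, len=3) (overlapping!). Copied 'GQG' from pos 0. Output: "GQGQG"
Token 4: literal('Q'). Output: "GQGQGQ"
Token 5: literal('W'). Output: "GQGQGQW"
Token 6: backref(off=7, len=2). Buffer before: "GQGQGQW" (len 7)
  byte 1: read out[0]='G', append. Buffer now: "GQGQGQWG"
  byte 2: read out[1]='Q', append. Buffer now: "GQGQGQWGQ"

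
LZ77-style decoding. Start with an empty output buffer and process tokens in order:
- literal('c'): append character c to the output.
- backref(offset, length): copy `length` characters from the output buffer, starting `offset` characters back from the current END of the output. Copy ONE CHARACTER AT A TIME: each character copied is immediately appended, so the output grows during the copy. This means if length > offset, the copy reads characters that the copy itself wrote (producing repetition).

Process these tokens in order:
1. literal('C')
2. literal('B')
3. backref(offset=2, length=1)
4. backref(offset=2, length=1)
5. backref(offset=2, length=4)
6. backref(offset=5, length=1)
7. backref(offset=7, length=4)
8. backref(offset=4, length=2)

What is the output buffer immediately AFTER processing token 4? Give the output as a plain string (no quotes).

Answer: CBCB

Derivation:
Token 1: literal('C'). Output: "C"
Token 2: literal('B'). Output: "CB"
Token 3: backref(off=2, len=1). Copied 'C' from pos 0. Output: "CBC"
Token 4: backref(off=2, len=1). Copied 'B' from pos 1. Output: "CBCB"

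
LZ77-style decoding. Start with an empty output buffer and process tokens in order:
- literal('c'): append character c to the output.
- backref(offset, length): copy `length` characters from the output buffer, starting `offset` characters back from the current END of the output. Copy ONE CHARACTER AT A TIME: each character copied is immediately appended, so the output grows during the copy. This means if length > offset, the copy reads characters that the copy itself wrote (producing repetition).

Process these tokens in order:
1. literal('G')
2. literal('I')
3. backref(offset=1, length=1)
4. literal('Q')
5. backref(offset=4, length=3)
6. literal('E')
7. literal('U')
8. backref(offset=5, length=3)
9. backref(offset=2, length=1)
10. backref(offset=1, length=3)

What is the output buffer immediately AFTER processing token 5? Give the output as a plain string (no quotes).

Answer: GIIQGII

Derivation:
Token 1: literal('G'). Output: "G"
Token 2: literal('I'). Output: "GI"
Token 3: backref(off=1, len=1). Copied 'I' from pos 1. Output: "GII"
Token 4: literal('Q'). Output: "GIIQ"
Token 5: backref(off=4, len=3). Copied 'GII' from pos 0. Output: "GIIQGII"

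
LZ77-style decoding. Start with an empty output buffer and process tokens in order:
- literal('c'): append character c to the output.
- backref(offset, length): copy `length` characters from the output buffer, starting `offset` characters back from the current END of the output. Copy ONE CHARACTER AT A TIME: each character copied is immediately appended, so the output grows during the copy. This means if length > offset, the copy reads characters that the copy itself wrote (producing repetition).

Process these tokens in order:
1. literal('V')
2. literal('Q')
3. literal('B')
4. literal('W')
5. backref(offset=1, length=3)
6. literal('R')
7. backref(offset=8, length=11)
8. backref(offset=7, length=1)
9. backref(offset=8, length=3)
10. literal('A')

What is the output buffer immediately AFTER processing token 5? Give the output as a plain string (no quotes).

Answer: VQBWWWW

Derivation:
Token 1: literal('V'). Output: "V"
Token 2: literal('Q'). Output: "VQ"
Token 3: literal('B'). Output: "VQB"
Token 4: literal('W'). Output: "VQBW"
Token 5: backref(off=1, len=3) (overlapping!). Copied 'WWW' from pos 3. Output: "VQBWWWW"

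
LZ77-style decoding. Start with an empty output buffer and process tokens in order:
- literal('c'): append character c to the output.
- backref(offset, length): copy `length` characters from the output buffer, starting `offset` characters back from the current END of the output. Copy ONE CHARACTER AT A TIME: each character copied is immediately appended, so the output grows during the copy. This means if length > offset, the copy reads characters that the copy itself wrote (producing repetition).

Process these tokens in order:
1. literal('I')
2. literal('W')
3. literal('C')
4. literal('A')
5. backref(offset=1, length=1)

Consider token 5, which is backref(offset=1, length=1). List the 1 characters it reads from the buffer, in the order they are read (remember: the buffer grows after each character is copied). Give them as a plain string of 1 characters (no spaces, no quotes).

Token 1: literal('I'). Output: "I"
Token 2: literal('W'). Output: "IW"
Token 3: literal('C'). Output: "IWC"
Token 4: literal('A'). Output: "IWCA"
Token 5: backref(off=1, len=1). Buffer before: "IWCA" (len 4)
  byte 1: read out[3]='A', append. Buffer now: "IWCAA"

Answer: A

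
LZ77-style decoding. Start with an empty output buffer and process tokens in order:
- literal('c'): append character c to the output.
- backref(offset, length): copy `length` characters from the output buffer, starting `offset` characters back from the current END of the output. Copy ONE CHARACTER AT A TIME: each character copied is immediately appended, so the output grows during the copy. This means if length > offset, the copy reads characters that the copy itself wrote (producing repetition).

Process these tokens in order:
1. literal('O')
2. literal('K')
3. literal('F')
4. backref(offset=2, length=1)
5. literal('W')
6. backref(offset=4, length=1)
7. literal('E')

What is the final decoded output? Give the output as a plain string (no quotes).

Answer: OKFKWKE

Derivation:
Token 1: literal('O'). Output: "O"
Token 2: literal('K'). Output: "OK"
Token 3: literal('F'). Output: "OKF"
Token 4: backref(off=2, len=1). Copied 'K' from pos 1. Output: "OKFK"
Token 5: literal('W'). Output: "OKFKW"
Token 6: backref(off=4, len=1). Copied 'K' from pos 1. Output: "OKFKWK"
Token 7: literal('E'). Output: "OKFKWKE"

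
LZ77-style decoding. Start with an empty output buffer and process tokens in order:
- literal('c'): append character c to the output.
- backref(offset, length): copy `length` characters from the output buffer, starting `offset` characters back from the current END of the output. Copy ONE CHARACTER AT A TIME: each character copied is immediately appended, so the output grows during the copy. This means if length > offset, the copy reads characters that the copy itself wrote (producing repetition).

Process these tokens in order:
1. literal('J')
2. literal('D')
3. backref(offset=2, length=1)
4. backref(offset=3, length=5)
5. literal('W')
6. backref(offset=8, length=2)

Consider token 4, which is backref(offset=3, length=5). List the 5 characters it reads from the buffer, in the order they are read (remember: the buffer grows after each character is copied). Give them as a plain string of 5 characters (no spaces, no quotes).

Token 1: literal('J'). Output: "J"
Token 2: literal('D'). Output: "JD"
Token 3: backref(off=2, len=1). Copied 'J' from pos 0. Output: "JDJ"
Token 4: backref(off=3, len=5). Buffer before: "JDJ" (len 3)
  byte 1: read out[0]='J', append. Buffer now: "JDJJ"
  byte 2: read out[1]='D', append. Buffer now: "JDJJD"
  byte 3: read out[2]='J', append. Buffer now: "JDJJDJ"
  byte 4: read out[3]='J', append. Buffer now: "JDJJDJJ"
  byte 5: read out[4]='D', append. Buffer now: "JDJJDJJD"

Answer: JDJJD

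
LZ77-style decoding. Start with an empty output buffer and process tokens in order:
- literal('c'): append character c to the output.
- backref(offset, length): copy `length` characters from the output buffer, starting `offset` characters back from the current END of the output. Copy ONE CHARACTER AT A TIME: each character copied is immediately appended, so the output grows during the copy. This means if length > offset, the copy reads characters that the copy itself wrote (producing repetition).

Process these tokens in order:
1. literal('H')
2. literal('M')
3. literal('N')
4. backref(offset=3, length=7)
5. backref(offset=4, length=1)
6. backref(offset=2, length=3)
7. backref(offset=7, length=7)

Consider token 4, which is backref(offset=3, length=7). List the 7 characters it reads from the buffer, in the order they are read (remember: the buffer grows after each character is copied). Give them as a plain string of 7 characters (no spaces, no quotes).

Answer: HMNHMNH

Derivation:
Token 1: literal('H'). Output: "H"
Token 2: literal('M'). Output: "HM"
Token 3: literal('N'). Output: "HMN"
Token 4: backref(off=3, len=7). Buffer before: "HMN" (len 3)
  byte 1: read out[0]='H', append. Buffer now: "HMNH"
  byte 2: read out[1]='M', append. Buffer now: "HMNHM"
  byte 3: read out[2]='N', append. Buffer now: "HMNHMN"
  byte 4: read out[3]='H', append. Buffer now: "HMNHMNH"
  byte 5: read out[4]='M', append. Buffer now: "HMNHMNHM"
  byte 6: read out[5]='N', append. Buffer now: "HMNHMNHMN"
  byte 7: read out[6]='H', append. Buffer now: "HMNHMNHMNH"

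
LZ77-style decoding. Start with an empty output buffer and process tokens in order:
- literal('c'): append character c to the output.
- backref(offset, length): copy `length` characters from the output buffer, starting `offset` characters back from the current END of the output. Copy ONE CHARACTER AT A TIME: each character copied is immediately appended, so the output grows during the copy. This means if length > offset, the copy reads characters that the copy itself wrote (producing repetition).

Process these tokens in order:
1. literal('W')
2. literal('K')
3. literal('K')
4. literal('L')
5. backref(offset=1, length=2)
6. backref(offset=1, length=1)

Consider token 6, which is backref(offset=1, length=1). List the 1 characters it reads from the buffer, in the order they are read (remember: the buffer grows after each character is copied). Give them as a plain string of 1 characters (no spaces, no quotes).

Token 1: literal('W'). Output: "W"
Token 2: literal('K'). Output: "WK"
Token 3: literal('K'). Output: "WKK"
Token 4: literal('L'). Output: "WKKL"
Token 5: backref(off=1, len=2) (overlapping!). Copied 'LL' from pos 3. Output: "WKKLLL"
Token 6: backref(off=1, len=1). Buffer before: "WKKLLL" (len 6)
  byte 1: read out[5]='L', append. Buffer now: "WKKLLLL"

Answer: L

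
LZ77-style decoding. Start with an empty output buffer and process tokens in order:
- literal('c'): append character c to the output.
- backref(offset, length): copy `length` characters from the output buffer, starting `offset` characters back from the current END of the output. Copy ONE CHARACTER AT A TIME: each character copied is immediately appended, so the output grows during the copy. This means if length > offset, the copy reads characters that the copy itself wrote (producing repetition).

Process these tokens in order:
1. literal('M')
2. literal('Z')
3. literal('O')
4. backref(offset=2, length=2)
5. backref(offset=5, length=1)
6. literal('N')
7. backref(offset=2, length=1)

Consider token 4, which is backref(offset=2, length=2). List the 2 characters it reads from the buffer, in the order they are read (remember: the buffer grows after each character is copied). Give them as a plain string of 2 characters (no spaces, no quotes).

Token 1: literal('M'). Output: "M"
Token 2: literal('Z'). Output: "MZ"
Token 3: literal('O'). Output: "MZO"
Token 4: backref(off=2, len=2). Buffer before: "MZO" (len 3)
  byte 1: read out[1]='Z', append. Buffer now: "MZOZ"
  byte 2: read out[2]='O', append. Buffer now: "MZOZO"

Answer: ZO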